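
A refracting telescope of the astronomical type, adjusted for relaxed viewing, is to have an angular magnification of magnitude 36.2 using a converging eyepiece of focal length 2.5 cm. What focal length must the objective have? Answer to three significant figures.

|M| = f_obj/|f_eye|, so f_obj = |M| x |f_eye| = 36.2 x 2.5 = 90.500 cm.

90.5 cm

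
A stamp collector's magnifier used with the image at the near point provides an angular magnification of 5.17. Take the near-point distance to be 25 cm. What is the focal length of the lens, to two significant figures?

6.0 cm

For the image at the near point, M = 1 + D/f.
f = D/(M - 1) = 25/(5.17 - 1) = 5.995 cm.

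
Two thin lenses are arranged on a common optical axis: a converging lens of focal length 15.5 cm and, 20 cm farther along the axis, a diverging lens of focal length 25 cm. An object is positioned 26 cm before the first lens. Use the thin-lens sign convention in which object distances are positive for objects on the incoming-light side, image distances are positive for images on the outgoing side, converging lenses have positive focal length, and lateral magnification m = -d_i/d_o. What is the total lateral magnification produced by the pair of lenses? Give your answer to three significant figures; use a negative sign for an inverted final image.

-5.58

First lens: d_i1 = 1/(1/15.5 - 1/26) = 38.381 cm.
m_1 = -(38.381)/26 = -1.4762.
Since 38.381 cm > 20 cm, the first image lies past the second lens and serves as a virtual object: d_o2 = L - d_i1 = -18.381 cm.
Second lens: d_i2 = 1/(1/(-25) - 1/(-18.381)) = 69.424 cm.
m_2 = -(69.424)/(-18.381) = 3.7770.
The system's lateral magnification is m_1 m_2 = (-1.4762)(3.7770) = -5.5755.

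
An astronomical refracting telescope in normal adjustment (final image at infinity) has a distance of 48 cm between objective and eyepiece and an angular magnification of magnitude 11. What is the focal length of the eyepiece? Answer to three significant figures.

In normal adjustment the tube length equals f_obj + f_eye and |M| = f_obj/f_eye.
So f_obj = 11 f_eye and 11 f_eye + f_eye = 48 cm, giving f_eye = 48/12 = 4.000 cm and f_obj = 44.000 cm.

4.00 cm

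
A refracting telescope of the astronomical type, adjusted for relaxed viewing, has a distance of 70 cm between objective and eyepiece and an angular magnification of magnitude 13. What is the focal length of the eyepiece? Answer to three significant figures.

In normal adjustment the tube length equals f_obj + f_eye and |M| = f_obj/f_eye.
So f_obj = 13 f_eye and 13 f_eye + f_eye = 70 cm, giving f_eye = 70/14 = 5.000 cm and f_obj = 65.000 cm.

5.00 cm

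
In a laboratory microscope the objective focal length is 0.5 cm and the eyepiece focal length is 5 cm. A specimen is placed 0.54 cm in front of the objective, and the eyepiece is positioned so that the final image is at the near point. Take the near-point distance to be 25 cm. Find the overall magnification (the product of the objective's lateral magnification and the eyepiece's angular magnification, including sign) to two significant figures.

Objective: 1/d_i = 1/f_obj - 1/d_o = 1/0.5 - 1/0.54 = 0.14815 cm^-1, so d_i = 6.750 cm.
m_obj = -d_i/d_o = -6.750/0.54 = -12.500.
Eyepiece angular magnification (image at near point): M_eye = 1 + D/f_e = 1 + 25/5 = 6.000.
Overall M = m_obj x M_eye = (-12.500)(6.000) = -75.00.

-75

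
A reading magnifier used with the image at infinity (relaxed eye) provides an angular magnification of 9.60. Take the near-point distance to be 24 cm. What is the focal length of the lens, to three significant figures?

For the image at infinity, M = D/f.
f = D/M = 24/9.6 = 2.500 cm.

2.50 cm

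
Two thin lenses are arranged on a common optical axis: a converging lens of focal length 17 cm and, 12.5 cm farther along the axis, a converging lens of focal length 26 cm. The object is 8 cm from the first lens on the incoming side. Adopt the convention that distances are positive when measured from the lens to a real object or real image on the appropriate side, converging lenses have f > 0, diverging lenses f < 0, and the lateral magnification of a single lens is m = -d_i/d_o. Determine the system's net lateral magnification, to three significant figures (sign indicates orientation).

First lens: d_i1 = 1/(1/17 - 1/8) = -15.111 cm.
m_1 = -(-15.111)/8 = 1.8889.
The intermediate image is virtual, 15.111 cm to the left of lens 1, so d_o2 = L - d_i1 = 12.5 - (-15.111) = 27.611 cm.
Second lens: d_i2 = 1/(1/26 - 1/(27.611)) = 445.586 cm.
m_2 = -(445.586)/(27.611) = -16.1379.
Overall magnification: m = m_1 m_2 = -30.4828.

-30.5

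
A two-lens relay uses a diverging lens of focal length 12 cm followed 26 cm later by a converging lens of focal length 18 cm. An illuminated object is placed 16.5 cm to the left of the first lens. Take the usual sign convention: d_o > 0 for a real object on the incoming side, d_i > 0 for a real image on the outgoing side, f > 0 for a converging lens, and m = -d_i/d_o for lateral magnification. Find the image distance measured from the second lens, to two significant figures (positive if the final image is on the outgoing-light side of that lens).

First lens: d_i1 = 1/(1/(-12) - 1/16.5) = -6.947 cm.
With d_i1 < 0 the first image is virtual and lies on the object side; the object distance for lens 2 is d_o2 = 26 - (-6.947) = 32.947 cm.
Second lens: d_i2 = 1/(1/18 - 1/(32.947)) = 39.676 cm.

40 cm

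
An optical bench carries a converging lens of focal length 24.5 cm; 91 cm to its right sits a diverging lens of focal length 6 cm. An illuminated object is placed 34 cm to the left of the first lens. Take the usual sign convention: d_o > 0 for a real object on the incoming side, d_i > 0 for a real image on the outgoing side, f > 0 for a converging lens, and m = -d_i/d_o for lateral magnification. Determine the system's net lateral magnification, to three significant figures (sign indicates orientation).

Applying the thin-lens equation to the first lens, 1/24.5 = 1/34 + 1/d_i1, which gives d_i1 = 87.684 cm.
Its lateral magnification is m_1 = -d_i1/d_o1 = -(87.684)/34 = -2.5789.
That image sits 3.316 cm in front of the second lens, so d_o2 = 3.316 cm.
Applying the thin-lens equation again with f_2 = -6 cm and d_o2 = 3.316 cm gives d_i2 = -2.136 cm.
m_2 = -(-2.136)/(3.316) = 0.6441.
The system's lateral magnification is m_1 m_2 = (-2.5789)(0.6441) = -1.6610.

-1.66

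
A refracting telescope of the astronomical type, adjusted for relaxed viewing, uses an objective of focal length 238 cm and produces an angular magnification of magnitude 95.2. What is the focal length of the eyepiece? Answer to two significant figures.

2.5 cm

|M| = f_obj/f_eye, so f_eye = f_obj/|M| = 238/95.2 = 2.500 cm.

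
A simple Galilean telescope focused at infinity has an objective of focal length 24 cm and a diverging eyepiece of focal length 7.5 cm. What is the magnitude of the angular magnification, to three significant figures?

3.20

|M| = f_obj/|f_eye| = 24/7.5 = 3.200.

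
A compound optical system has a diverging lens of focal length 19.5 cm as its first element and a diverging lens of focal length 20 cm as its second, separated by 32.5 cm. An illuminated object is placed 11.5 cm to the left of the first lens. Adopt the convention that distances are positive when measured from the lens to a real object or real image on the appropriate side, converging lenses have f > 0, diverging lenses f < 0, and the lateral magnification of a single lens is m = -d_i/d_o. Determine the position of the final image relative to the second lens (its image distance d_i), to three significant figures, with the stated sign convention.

-13.3 cm

First lens: d_i1 = 1/(1/(-19.5) - 1/11.5) = -7.234 cm.
With d_i1 < 0 the first image is virtual and lies on the object side; the object distance for lens 2 is d_o2 = 32.5 - (-7.234) = 39.734 cm.
Second lens: d_i2 = 1/(1/(-20) - 1/(39.734)) = -13.304 cm.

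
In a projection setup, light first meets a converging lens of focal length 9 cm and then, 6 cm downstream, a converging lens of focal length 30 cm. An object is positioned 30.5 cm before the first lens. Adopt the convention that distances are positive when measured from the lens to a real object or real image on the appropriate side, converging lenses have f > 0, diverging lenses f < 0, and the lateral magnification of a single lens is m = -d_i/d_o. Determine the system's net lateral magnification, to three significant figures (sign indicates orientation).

Applying the thin-lens equation to the first lens, 1/9 = 1/30.5 + 1/d_i1, which gives d_i1 = 12.767 cm.
Its lateral magnification is m_1 = -d_i1/d_o1 = -(12.767)/30.5 = -0.4186.
Since 12.767 cm > 6 cm, the first image lies past the second lens and serves as a virtual object: d_o2 = L - d_i1 = -6.767 cm.
Applying the thin-lens equation again with f_2 = 30 cm and d_o2 = -6.767 cm gives d_i2 = 5.522 cm.
m_2 = -(5.522)/(-6.767) = 0.8159.
Total m = m_1 x m_2 = (-0.4186)(0.8159) = -0.3416.

-0.342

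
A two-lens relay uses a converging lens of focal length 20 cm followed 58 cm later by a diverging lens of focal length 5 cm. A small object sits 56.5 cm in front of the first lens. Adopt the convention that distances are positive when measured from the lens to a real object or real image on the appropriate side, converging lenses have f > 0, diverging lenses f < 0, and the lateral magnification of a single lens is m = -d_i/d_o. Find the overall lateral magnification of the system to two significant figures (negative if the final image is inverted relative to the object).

-0.086

Applying the thin-lens equation to the first lens, 1/20 = 1/56.5 + 1/d_i1, which gives d_i1 = 30.959 cm.
Its lateral magnification is m_1 = -d_i1/d_o1 = -(30.959)/56.5 = -0.5479.
Object distance for lens 2: d_o2 = 58 - 30.959 = 27.041 cm.
Applying the thin-lens equation again with f_2 = -5 cm and d_o2 = 27.041 cm gives d_i2 = -4.220 cm.
m_2 = -(-4.220)/(27.041) = 0.1560.
The system's lateral magnification is m_1 m_2 = (-0.5479)(0.1560) = -0.0855.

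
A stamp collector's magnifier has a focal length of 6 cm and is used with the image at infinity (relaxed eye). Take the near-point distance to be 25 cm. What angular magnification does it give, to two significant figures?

M = D/f = 25/6 = 4.167.

4.2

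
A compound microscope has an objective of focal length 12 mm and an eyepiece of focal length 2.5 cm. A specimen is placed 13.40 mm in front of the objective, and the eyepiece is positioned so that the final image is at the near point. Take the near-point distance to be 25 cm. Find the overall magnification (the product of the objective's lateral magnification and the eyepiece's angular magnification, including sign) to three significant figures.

-94.3

Convert to cm: f_obj = 12 mm = 1.2 cm; d_o = 13.40 mm = 1.34 cm.
Objective: 1/d_i = 1/f_obj - 1/d_o = 1/1.2 - 1/1.34 = 0.08706 cm^-1, so d_i = 11.486 cm.
m_obj = -d_i/d_o = -11.486/1.34 = -8.571.
Eyepiece angular magnification (image at near point): M_eye = 1 + D/f_e = 1 + 25/2.5 = 11.000.
Overall M = m_obj x M_eye = (-8.571)(11.000) = -94.29.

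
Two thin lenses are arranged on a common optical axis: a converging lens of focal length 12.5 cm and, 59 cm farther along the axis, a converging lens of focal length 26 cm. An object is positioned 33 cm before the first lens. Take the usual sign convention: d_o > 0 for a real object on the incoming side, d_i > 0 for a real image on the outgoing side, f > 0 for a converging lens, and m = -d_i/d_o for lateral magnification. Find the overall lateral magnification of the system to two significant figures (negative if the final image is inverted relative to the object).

1.2

Applying the thin-lens equation to the first lens, 1/12.5 = 1/33 + 1/d_i1, which gives d_i1 = 20.122 cm.
Its lateral magnification is m_1 = -d_i1/d_o1 = -(20.122)/33 = -0.6098.
The intermediate image is 20.122 cm to the right of lens 1, so d_o2 = L - d_i1 = 59 - 20.122 = 38.878 cm.
Applying the thin-lens equation again with f_2 = 26 cm and d_o2 = 38.878 cm gives d_i2 = 78.492 cm.
m_2 = -(78.492)/(38.878) = -2.0189.
Total m = m_1 x m_2 = (-0.6098)(-2.0189) = 1.2311.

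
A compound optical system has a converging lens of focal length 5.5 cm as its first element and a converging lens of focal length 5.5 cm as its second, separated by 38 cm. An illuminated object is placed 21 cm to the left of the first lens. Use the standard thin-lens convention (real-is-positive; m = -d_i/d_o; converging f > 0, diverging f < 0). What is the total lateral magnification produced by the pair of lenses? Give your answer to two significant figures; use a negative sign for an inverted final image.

Lens 1: 1/d_i1 = 1/f_1 - 1/d_o1 = 1/5.5 - 1/21 = 0.13420 cm^-1, so d_i1 = 7.452 cm.
m_1 = -(7.452)/21 = -0.3548.
The intermediate image is 7.452 cm to the right of lens 1, so d_o2 = L - d_i1 = 38 - 7.452 = 30.548 cm.
Lens 2: 1/d_i2 = 1/f_2 - 1/d_o2 = 1/5.5 - 1/(30.548) = 0.14908 cm^-1, so d_i2 = 6.708 cm.
m_2 = -(6.708)/(30.548) = -0.2196.
Total m = m_1 x m_2 = (-0.3548)(-0.2196) = 0.0779.

0.078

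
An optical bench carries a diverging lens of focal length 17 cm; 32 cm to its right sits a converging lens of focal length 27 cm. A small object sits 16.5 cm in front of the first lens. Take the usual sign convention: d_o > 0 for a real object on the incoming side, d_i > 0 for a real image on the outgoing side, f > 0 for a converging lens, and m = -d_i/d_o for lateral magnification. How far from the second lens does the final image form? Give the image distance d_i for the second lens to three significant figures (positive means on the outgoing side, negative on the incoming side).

81.5 cm

Applying the thin-lens equation to the first lens, 1/(-17) = 1/16.5 + 1/d_i1, which gives d_i1 = -8.373 cm.
The intermediate image is virtual, 8.373 cm to the left of lens 1, so d_o2 = L - d_i1 = 32 - (-8.373) = 40.373 cm.
Applying the thin-lens equation again with f_2 = 27 cm and d_o2 = 40.373 cm gives d_i2 = 81.512 cm.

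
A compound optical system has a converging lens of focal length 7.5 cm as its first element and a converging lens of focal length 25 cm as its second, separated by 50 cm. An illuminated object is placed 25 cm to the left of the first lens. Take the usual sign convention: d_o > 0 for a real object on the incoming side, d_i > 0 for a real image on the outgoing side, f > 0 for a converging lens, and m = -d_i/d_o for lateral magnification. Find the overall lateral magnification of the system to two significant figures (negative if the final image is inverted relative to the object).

Lens 1: 1/d_i1 = 1/f_1 - 1/d_o1 = 1/7.5 - 1/25 = 0.09333 cm^-1, so d_i1 = 10.714 cm.
m_1 = -(10.714)/25 = -0.4286.
Object distance for lens 2: d_o2 = 50 - 10.714 = 39.286 cm.
Lens 2: 1/d_i2 = 1/f_2 - 1/d_o2 = 1/25 - 1/(39.286) = 0.01455 cm^-1, so d_i2 = 68.750 cm.
m_2 = -(68.750)/(39.286) = -1.7500.
Overall magnification: m = m_1 m_2 = 0.7500.

0.75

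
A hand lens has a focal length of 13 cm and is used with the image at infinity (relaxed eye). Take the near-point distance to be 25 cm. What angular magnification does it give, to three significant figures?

M = D/f = 25/13 = 1.923.

1.92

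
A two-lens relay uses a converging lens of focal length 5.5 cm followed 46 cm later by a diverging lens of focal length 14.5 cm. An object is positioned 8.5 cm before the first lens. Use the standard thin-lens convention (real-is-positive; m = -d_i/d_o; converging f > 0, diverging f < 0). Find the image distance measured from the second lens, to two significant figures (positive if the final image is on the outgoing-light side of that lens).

-9.8 cm

Applying the thin-lens equation to the first lens, 1/5.5 = 1/8.5 + 1/d_i1, which gives d_i1 = 15.583 cm.
The intermediate image is 15.583 cm to the right of lens 1, so d_o2 = L - d_i1 = 46 - 15.583 = 30.417 cm.
Applying the thin-lens equation again with f_2 = -14.5 cm and d_o2 = 30.417 cm gives d_i2 = -9.819 cm.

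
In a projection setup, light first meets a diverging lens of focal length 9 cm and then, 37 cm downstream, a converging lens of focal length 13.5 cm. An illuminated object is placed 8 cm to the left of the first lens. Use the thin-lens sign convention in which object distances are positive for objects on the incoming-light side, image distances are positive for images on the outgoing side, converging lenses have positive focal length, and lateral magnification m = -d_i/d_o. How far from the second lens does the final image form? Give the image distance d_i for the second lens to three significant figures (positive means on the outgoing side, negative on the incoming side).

Lens 1: 1/d_i1 = 1/f_1 - 1/d_o1 = 1/(-9) - 1/8 = -0.23611 cm^-1, so d_i1 = -4.235 cm.
With d_i1 < 0 the first image is virtual and lies on the object side; the object distance for lens 2 is d_o2 = 37 - (-4.235) = 41.235 cm.
Lens 2: 1/d_i2 = 1/f_2 - 1/d_o2 = 1/13.5 - 1/(41.235) = 0.04982 cm^-1, so d_i2 = 20.071 cm.

20.1 cm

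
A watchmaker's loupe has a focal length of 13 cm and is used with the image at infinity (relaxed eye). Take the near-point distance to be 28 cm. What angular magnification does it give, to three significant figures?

M = D/f = 28/13 = 2.154.

2.15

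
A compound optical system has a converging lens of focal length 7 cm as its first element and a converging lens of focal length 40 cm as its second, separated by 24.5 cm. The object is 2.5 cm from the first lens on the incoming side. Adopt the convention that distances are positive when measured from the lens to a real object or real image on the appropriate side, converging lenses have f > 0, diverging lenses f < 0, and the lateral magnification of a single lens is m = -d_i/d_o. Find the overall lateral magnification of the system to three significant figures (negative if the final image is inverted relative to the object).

5.36

Applying the thin-lens equation to the first lens, 1/7 = 1/2.5 + 1/d_i1, which gives d_i1 = -3.889 cm.
Its lateral magnification is m_1 = -d_i1/d_o1 = -(-3.889)/2.5 = 1.5556.
With d_i1 < 0 the first image is virtual and lies on the object side; the object distance for lens 2 is d_o2 = 24.5 - (-3.889) = 28.389 cm.
Applying the thin-lens equation again with f_2 = 40 cm and d_o2 = 28.389 cm gives d_i2 = -97.799 cm.
m_2 = -(-97.799)/(28.389) = 3.4450.
Overall magnification: m = m_1 m_2 = 5.3589.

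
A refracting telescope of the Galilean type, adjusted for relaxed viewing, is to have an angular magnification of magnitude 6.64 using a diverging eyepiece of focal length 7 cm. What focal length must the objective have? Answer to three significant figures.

46.5 cm

|M| = f_obj/|f_eye|, so f_obj = |M| x |f_eye| = 6.64 x 7 = 46.480 cm.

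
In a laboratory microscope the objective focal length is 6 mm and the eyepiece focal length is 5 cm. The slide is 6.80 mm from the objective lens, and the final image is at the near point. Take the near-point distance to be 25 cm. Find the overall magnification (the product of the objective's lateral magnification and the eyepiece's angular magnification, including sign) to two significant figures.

-45

Convert to cm: f_obj = 6 mm = 0.6 cm; d_o = 6.80 mm = 0.68 cm.
Objective: 1/d_i = 1/f_obj - 1/d_o = 1/0.6 - 1/0.68 = 0.19608 cm^-1, so d_i = 5.100 cm.
m_obj = -d_i/d_o = -5.100/0.68 = -7.500.
Eyepiece angular magnification (image at near point): M_eye = 1 + D/f_e = 1 + 25/5 = 6.000.
Overall M = m_obj x M_eye = (-7.500)(6.000) = -45.00.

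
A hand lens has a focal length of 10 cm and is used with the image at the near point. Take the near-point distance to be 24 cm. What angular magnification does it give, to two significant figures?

3.4

M = 1 + D/f = 1 + 24/10 = 3.400.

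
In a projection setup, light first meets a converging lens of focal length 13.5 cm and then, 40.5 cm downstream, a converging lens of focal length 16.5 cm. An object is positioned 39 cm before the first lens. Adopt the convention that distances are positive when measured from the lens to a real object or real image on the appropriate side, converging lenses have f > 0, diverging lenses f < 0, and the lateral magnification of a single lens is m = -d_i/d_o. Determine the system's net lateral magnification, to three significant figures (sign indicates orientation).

2.61

Lens 1: 1/d_i1 = 1/f_1 - 1/d_o1 = 1/13.5 - 1/39 = 0.04843 cm^-1, so d_i1 = 20.647 cm.
m_1 = -(20.647)/39 = -0.5294.
The intermediate image is 20.647 cm to the right of lens 1, so d_o2 = L - d_i1 = 40.5 - 20.647 = 19.853 cm.
Lens 2: 1/d_i2 = 1/f_2 - 1/d_o2 = 1/16.5 - 1/(19.853) = 0.01024 cm^-1, so d_i2 = 97.697 cm.
m_2 = -(97.697)/(19.853) = -4.9211.
Total m = m_1 x m_2 = (-0.5294)(-4.9211) = 2.6053.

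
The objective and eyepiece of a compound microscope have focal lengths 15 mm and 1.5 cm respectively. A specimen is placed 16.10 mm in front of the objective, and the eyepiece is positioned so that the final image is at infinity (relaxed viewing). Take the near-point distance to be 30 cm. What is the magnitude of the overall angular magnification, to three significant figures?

Convert to cm: f_obj = 15 mm = 1.5 cm; d_o = 16.10 mm = 1.61 cm.
Objective: 1/d_i = 1/f_obj - 1/d_o = 1/1.5 - 1/1.61 = 0.04555 cm^-1, so d_i = 21.955 cm.
m_obj = -d_i/d_o = -21.955/1.61 = -13.636.
Eyepiece angular magnification (image at infinity): M_eye = D/f_e = 30/1.5 = 20.000.
Overall M = m_obj x M_eye = (-13.636)(20.000) = -272.73.
|M| = 272.73.

273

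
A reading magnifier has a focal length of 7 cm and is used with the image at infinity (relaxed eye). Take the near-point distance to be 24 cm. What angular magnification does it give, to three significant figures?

M = D/f = 24/7 = 3.429.

3.43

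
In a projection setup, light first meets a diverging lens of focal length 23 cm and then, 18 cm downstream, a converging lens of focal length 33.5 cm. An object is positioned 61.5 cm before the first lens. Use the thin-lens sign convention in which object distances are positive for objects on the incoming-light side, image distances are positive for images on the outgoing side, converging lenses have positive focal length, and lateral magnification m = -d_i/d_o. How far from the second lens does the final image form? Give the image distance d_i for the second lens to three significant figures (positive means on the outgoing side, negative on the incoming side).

First lens: d_i1 = 1/(1/(-23) - 1/61.5) = -16.740 cm.
The intermediate image is virtual, 16.740 cm to the left of lens 1, so d_o2 = L - d_i1 = 18 - (-16.740) = 34.740 cm.
Second lens: d_i2 = 1/(1/33.5 - 1/(34.740)) = 938.800 cm.

939 cm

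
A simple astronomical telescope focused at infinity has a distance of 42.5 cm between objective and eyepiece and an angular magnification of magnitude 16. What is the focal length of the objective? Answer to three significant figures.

In normal adjustment the tube length equals f_obj + f_eye and |M| = f_obj/f_eye.
So f_obj = 16 f_eye and 16 f_eye + f_eye = 42.5 cm, giving f_eye = 42.5/17 = 2.500 cm and f_obj = 40.000 cm.

40.0 cm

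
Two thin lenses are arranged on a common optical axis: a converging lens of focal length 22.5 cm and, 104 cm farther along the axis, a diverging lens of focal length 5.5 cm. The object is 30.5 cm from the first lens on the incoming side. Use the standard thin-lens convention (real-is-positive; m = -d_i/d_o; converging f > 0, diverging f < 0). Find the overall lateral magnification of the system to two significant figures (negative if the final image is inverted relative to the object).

First lens: d_i1 = 1/(1/22.5 - 1/30.5) = 85.781 cm.
m_1 = -(85.781)/30.5 = -2.8125.
That image sits 18.219 cm in front of the second lens, so d_o2 = 18.219 cm.
Second lens: d_i2 = 1/(1/(-5.5) - 1/(18.219)) = -4.225 cm.
m_2 = -(-4.225)/(18.219) = 0.2319.
The system's lateral magnification is m_1 m_2 = (-2.8125)(0.2319) = -0.6522.

-0.65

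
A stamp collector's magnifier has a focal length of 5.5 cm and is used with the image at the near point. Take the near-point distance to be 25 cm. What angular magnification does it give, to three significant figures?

5.55

M = 1 + D/f = 1 + 25/5.5 = 5.545.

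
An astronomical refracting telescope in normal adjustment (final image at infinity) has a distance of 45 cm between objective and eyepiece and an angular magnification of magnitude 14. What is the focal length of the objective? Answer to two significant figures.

In normal adjustment the tube length equals f_obj + f_eye and |M| = f_obj/f_eye.
So f_obj = 14 f_eye and 14 f_eye + f_eye = 45 cm, giving f_eye = 45/15 = 3.000 cm and f_obj = 42.000 cm.

42 cm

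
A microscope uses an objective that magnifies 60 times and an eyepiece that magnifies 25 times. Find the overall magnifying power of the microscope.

1500

The overall magnification of a compound microscope is the product of the objective and eyepiece magnifications:
M = M_obj x M_eye = 60 x 25 = 1500.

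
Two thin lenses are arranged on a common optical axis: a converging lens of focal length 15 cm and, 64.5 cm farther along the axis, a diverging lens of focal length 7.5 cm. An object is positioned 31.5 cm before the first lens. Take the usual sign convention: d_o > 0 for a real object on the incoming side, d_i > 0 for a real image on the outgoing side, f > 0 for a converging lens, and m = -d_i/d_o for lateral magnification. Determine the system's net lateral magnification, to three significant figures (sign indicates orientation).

-0.157

Lens 1: 1/d_i1 = 1/f_1 - 1/d_o1 = 1/15 - 1/31.5 = 0.03492 cm^-1, so d_i1 = 28.636 cm.
m_1 = -(28.636)/31.5 = -0.9091.
The intermediate image is 28.636 cm to the right of lens 1, so d_o2 = L - d_i1 = 64.5 - 28.636 = 35.864 cm.
Lens 2: 1/d_i2 = 1/f_2 - 1/d_o2 = 1/(-7.5) - 1/(35.864) = -0.16122 cm^-1, so d_i2 = -6.203 cm.
m_2 = -(-6.203)/(35.864) = 0.1730.
Total m = m_1 x m_2 = (-0.9091)(0.1730) = -0.1572.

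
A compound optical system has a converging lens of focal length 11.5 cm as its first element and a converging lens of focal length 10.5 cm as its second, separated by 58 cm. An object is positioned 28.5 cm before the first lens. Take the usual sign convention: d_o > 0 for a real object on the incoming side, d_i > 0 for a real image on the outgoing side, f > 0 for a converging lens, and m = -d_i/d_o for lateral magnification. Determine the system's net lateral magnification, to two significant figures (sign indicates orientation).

0.25

Applying the thin-lens equation to the first lens, 1/11.5 = 1/28.5 + 1/d_i1, which gives d_i1 = 19.279 cm.
Its lateral magnification is m_1 = -d_i1/d_o1 = -(19.279)/28.5 = -0.6765.
Object distance for lens 2: d_o2 = 58 - 19.279 = 38.721 cm.
Applying the thin-lens equation again with f_2 = 10.5 cm and d_o2 = 38.721 cm gives d_i2 = 14.407 cm.
m_2 = -(14.407)/(38.721) = -0.3721.
The system's lateral magnification is m_1 m_2 = (-0.6765)(-0.3721) = 0.2517.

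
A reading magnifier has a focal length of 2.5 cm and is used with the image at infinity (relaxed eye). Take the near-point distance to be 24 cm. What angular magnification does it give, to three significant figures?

M = D/f = 24/2.5 = 9.600.

9.60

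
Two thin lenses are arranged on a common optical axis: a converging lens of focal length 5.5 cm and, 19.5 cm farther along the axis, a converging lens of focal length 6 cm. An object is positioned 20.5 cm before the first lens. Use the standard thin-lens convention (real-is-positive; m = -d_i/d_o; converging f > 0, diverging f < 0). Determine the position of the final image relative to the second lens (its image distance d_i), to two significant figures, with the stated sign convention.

Lens 1: 1/d_i1 = 1/f_1 - 1/d_o1 = 1/5.5 - 1/20.5 = 0.13304 cm^-1, so d_i1 = 7.517 cm.
Object distance for lens 2: d_o2 = 19.5 - 7.517 = 11.983 cm.
Lens 2: 1/d_i2 = 1/f_2 - 1/d_o2 = 1/6 - 1/(11.983) = 0.08322 cm^-1, so d_i2 = 12.017 cm.

12 cm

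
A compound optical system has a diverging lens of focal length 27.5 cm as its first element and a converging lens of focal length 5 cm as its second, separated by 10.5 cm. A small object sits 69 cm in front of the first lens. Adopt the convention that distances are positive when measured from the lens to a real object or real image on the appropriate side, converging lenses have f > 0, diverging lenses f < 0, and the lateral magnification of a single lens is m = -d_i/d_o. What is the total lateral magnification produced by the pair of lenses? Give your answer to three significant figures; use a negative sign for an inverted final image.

First lens: d_i1 = 1/(1/(-27.5) - 1/69) = -19.663 cm.
m_1 = -(-19.663)/69 = 0.2850.
With d_i1 < 0 the first image is virtual and lies on the object side; the object distance for lens 2 is d_o2 = 10.5 - (-19.663) = 30.163 cm.
Second lens: d_i2 = 1/(1/5 - 1/(30.163)) = 5.994 cm.
m_2 = -(5.994)/(30.163) = -0.1987.
The system's lateral magnification is m_1 m_2 = (0.2850)(-0.1987) = -0.0566.

-0.0566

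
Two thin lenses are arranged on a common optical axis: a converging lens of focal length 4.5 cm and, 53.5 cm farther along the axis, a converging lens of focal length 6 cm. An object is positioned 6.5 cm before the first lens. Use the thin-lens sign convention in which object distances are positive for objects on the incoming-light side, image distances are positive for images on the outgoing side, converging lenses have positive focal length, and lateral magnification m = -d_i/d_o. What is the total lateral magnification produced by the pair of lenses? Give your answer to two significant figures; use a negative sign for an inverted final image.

0.41

First lens: d_i1 = 1/(1/4.5 - 1/6.5) = 14.625 cm.
m_1 = -(14.625)/6.5 = -2.2500.
Object distance for lens 2: d_o2 = 53.5 - 14.625 = 38.875 cm.
Second lens: d_i2 = 1/(1/6 - 1/(38.875)) = 7.095 cm.
m_2 = -(7.095)/(38.875) = -0.1825.
The system's lateral magnification is m_1 m_2 = (-2.2500)(-0.1825) = 0.4106.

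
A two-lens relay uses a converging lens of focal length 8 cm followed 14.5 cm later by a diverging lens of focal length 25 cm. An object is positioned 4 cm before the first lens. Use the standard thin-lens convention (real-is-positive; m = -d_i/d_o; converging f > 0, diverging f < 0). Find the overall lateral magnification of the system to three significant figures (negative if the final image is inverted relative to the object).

1.05

First lens: d_i1 = 1/(1/8 - 1/4) = -8.000 cm.
m_1 = -(-8.000)/4 = 2.0000.
With d_i1 < 0 the first image is virtual and lies on the object side; the object distance for lens 2 is d_o2 = 14.5 - (-8.000) = 22.500 cm.
Second lens: d_i2 = 1/(1/(-25) - 1/(22.500)) = -11.842 cm.
m_2 = -(-11.842)/(22.500) = 0.5263.
Overall magnification: m = m_1 m_2 = 1.0526.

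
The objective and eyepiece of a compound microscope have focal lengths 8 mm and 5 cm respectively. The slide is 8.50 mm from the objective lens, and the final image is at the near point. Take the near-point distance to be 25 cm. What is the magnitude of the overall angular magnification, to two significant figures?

Convert to cm: f_obj = 8 mm = 0.8 cm; d_o = 8.50 mm = 0.85 cm.
Objective: 1/d_i = 1/f_obj - 1/d_o = 1/0.8 - 1/0.85 = 0.07353 cm^-1, so d_i = 13.600 cm.
m_obj = -d_i/d_o = -13.600/0.85 = -16.000.
Eyepiece angular magnification (image at near point): M_eye = 1 + D/f_e = 1 + 25/5 = 6.000.
Overall M = m_obj x M_eye = (-16.000)(6.000) = -96.00.
|M| = 96.00.

96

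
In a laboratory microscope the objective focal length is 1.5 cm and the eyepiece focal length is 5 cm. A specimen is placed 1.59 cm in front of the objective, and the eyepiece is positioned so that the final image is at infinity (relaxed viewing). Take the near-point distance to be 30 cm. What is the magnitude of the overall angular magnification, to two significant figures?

Objective: 1/d_i = 1/f_obj - 1/d_o = 1/1.5 - 1/1.59 = 0.03774 cm^-1, so d_i = 26.500 cm.
m_obj = -d_i/d_o = -26.500/1.59 = -16.667.
Eyepiece angular magnification (image at infinity): M_eye = D/f_e = 30/5 = 6.000.
Overall M = m_obj x M_eye = (-16.667)(6.000) = -100.00.
|M| = 100.00.

100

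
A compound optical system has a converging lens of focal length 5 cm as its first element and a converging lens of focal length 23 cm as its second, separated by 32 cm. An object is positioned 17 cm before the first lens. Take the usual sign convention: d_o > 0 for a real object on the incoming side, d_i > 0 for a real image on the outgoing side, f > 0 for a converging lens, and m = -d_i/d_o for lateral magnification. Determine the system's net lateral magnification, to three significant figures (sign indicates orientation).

5.00

Lens 1: 1/d_i1 = 1/f_1 - 1/d_o1 = 1/5 - 1/17 = 0.14118 cm^-1, so d_i1 = 7.083 cm.
m_1 = -(7.083)/17 = -0.4167.
The intermediate image is 7.083 cm to the right of lens 1, so d_o2 = L - d_i1 = 32 - 7.083 = 24.917 cm.
Lens 2: 1/d_i2 = 1/f_2 - 1/d_o2 = 1/23 - 1/(24.917) = 0.00334 cm^-1, so d_i2 = 299.000 cm.
m_2 = -(299.000)/(24.917) = -12.0000.
The system's lateral magnification is m_1 m_2 = (-0.4167)(-12.0000) = 5.0000.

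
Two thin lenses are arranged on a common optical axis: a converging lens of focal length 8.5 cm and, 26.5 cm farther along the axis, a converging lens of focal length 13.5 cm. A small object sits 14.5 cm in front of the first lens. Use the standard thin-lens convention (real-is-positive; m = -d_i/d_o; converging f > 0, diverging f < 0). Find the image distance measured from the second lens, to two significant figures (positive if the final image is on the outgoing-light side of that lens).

Lens 1: 1/d_i1 = 1/f_1 - 1/d_o1 = 1/8.5 - 1/14.5 = 0.04868 cm^-1, so d_i1 = 20.542 cm.
Object distance for lens 2: d_o2 = 26.5 - 20.542 = 5.958 cm.
Lens 2: 1/d_i2 = 1/f_2 - 1/d_o2 = 1/13.5 - 1/(5.958) = -0.09376 cm^-1, so d_i2 = -10.666 cm.

-11 cm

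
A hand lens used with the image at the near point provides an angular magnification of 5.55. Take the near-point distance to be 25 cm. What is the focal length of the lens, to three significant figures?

5.49 cm

For the image at the near point, M = 1 + D/f.
f = D/(M - 1) = 25/(5.55 - 1) = 5.495 cm.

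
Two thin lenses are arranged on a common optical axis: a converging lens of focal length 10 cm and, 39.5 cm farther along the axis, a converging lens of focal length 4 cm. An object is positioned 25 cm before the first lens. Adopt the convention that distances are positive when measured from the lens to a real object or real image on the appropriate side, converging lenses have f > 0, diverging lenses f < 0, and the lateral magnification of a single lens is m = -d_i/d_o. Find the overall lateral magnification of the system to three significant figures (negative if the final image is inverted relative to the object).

First lens: d_i1 = 1/(1/10 - 1/25) = 16.667 cm.
m_1 = -(16.667)/25 = -0.6667.
Object distance for lens 2: d_o2 = 39.5 - 16.667 = 22.833 cm.
Second lens: d_i2 = 1/(1/4 - 1/(22.833)) = 4.850 cm.
m_2 = -(4.850)/(22.833) = -0.2124.
Overall magnification: m = m_1 m_2 = 0.1416.

0.142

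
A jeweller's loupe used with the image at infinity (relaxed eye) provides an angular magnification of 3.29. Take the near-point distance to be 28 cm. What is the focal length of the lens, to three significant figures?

For the image at infinity, M = D/f.
f = D/M = 28/3.29 = 8.511 cm.

8.51 cm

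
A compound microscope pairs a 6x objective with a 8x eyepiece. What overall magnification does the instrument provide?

The overall magnification of a compound microscope is the product of the objective and eyepiece magnifications:
M = M_obj x M_eye = 6 x 8 = 48.

48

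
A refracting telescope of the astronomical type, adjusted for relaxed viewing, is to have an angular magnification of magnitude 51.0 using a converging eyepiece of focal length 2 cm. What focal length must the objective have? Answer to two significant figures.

100 cm

|M| = f_obj/|f_eye|, so f_obj = |M| x |f_eye| = 51.0 x 2 = 102.000 cm.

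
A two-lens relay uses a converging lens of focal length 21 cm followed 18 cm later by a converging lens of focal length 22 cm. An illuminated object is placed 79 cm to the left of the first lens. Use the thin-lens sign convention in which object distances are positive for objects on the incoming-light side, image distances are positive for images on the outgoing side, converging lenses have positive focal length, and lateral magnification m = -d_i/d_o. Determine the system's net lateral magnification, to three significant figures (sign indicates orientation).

-0.244

First lens: d_i1 = 1/(1/21 - 1/79) = 28.603 cm.
m_1 = -(28.603)/79 = -0.3621.
Since 28.603 cm > 18 cm, the first image lies past the second lens and serves as a virtual object: d_o2 = L - d_i1 = -10.603 cm.
Second lens: d_i2 = 1/(1/22 - 1/(-10.603)) = 7.155 cm.
m_2 = -(7.155)/(-10.603) = 0.6748.
Total m = m_1 x m_2 = (-0.3621)(0.6748) = -0.2443.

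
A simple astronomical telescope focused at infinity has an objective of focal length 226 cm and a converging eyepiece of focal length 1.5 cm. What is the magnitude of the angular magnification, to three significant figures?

151

|M| = f_obj/|f_eye| = 226/1.5 = 150.667.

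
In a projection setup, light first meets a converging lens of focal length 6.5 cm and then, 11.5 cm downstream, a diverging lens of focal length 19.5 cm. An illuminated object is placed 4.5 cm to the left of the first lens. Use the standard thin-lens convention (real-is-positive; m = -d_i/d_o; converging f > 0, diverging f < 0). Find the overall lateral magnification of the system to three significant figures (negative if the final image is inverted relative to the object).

1.39

Lens 1: 1/d_i1 = 1/f_1 - 1/d_o1 = 1/6.5 - 1/4.5 = -0.06838 cm^-1, so d_i1 = -14.625 cm.
m_1 = -(-14.625)/4.5 = 3.2500.
With d_i1 < 0 the first image is virtual and lies on the object side; the object distance for lens 2 is d_o2 = 11.5 - (-14.625) = 26.125 cm.
Lens 2: 1/d_i2 = 1/f_2 - 1/d_o2 = 1/(-19.5) - 1/(26.125) = -0.08956 cm^-1, so d_i2 = -11.166 cm.
m_2 = -(-11.166)/(26.125) = 0.4274.
Overall magnification: m = m_1 m_2 = 1.3890.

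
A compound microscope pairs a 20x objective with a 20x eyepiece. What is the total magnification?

The overall magnification of a compound microscope is the product of the objective and eyepiece magnifications:
M = M_obj x M_eye = 20 x 20 = 400.

400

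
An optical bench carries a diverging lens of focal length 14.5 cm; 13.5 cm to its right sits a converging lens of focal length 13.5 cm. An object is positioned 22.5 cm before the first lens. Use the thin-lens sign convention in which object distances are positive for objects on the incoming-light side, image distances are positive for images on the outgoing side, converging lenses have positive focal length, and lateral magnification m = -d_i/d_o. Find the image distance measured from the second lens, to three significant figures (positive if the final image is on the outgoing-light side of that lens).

34.2 cm

Lens 1: 1/d_i1 = 1/f_1 - 1/d_o1 = 1/(-14.5) - 1/22.5 = -0.11341 cm^-1, so d_i1 = -8.818 cm.
The intermediate image is virtual, 8.818 cm to the left of lens 1, so d_o2 = L - d_i1 = 13.5 - (-8.818) = 22.318 cm.
Lens 2: 1/d_i2 = 1/f_2 - 1/d_o2 = 1/13.5 - 1/(22.318) = 0.02927 cm^-1, so d_i2 = 34.169 cm.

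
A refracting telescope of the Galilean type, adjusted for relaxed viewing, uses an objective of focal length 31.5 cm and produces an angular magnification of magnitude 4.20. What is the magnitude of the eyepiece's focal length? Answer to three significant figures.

|M| = f_obj/|f_eye|, so |f_eye| = f_obj/|M| = 31.5/4.2 = 7.500 cm.
(The eyepiece is diverging, so its signed focal length is -7.500 cm.)

7.50 cm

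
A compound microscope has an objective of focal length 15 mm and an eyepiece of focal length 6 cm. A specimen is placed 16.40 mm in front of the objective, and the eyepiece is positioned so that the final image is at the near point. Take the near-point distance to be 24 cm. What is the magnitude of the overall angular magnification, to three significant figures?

53.6

Convert to cm: f_obj = 15 mm = 1.5 cm; d_o = 16.40 mm = 1.64 cm.
Objective: 1/d_i = 1/f_obj - 1/d_o = 1/1.5 - 1/1.64 = 0.05691 cm^-1, so d_i = 17.571 cm.
m_obj = -d_i/d_o = -17.571/1.64 = -10.714.
Eyepiece angular magnification (image at near point): M_eye = 1 + D/f_e = 1 + 24/6 = 5.000.
Overall M = m_obj x M_eye = (-10.714)(5.000) = -53.57.
|M| = 53.57.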